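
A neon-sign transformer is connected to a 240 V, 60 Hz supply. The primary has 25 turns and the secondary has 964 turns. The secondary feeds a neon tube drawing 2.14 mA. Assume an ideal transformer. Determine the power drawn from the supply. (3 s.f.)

I_p = I_s × N_s/N_p = 0.00214 × 964/25 = 0.082518 A.
P = V_p I_p = 240 × 0.082518 = 19.8 W.

P ≈ 19.8 W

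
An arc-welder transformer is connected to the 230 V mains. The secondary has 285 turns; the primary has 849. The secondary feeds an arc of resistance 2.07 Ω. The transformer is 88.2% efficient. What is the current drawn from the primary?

I_p ≈ 14.2 A

V_s = 230 × 285/849 = 77.208 V.
I_s = V_s/R = 77.208/2.07 = 37.299 A.
P_out = V_s I_s = 77.208 × 37.299 = 2879.8 W.
P_in = P_out/η = 2879.8/0.882 = 3265.1 W.
I_p = P_in/V_p = 3265.1/230 = 14.2 A.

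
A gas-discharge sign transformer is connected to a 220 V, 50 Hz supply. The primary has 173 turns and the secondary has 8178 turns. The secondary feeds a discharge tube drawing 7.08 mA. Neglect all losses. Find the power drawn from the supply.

P ≈ 73.6 W

I_p = I_s × N_s/N_p = 0.00708 × 8178/173 = 0.33468 A.
P = V_p I_p = 220 × 0.33468 = 73.6 W.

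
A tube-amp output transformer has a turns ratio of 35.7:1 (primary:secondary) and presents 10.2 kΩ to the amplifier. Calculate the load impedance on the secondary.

Z_s = Z_p/(N_p/N_s)² = 10200/35.7² = 8.00 Ω.

Z_s ≈ 8.00 Ω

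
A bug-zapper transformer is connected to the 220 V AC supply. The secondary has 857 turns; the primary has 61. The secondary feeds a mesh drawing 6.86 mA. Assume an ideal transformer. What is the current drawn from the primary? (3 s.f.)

For an ideal transformer I_p N_p = I_s N_s, so I_p = 0.00686 × 857/61 = 0.0964 A.

I_p ≈ 0.0964 A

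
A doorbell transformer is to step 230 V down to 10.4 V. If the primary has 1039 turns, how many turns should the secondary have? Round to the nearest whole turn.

N_s = 47 turns

N_s/N_p = V_s/V_p, so N_s = 1039 × 10.4/230 = 47.0 ≈ 47 turns.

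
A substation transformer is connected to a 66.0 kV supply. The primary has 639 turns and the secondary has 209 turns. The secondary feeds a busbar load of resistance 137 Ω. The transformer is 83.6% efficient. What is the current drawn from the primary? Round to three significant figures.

V_s = 66000 × 209/639 = 21587 V.
I_s = V_s/R = 21587/137 = 157.57 A.
P_out = V_s I_s = 21587 × 157.57 = 3.4014×10^6 W.
P_in = P_out/η = 3.4014×10^6/0.836 = 4.0687×10^6 W.
I_p = P_in/V_p = 4.0687×10^6/66000 = 61.6 A.

I_p ≈ 61.6 A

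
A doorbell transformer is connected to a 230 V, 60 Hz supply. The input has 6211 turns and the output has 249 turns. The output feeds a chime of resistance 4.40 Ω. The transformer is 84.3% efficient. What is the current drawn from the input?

I_in ≈ 0.0997 A

V_out = 230 × 249/6211 = 9.2207 V.
I_out = V_out/R = 9.2207/4.40 = 2.0956 A.
P_out = V_out I_out = 9.2207 × 2.0956 = 19.323 W.
P_in = P_out/η = 19.323/0.843 = 22.922 W.
I_in = P_in/V_in = 22.922/230 = 0.0997 A.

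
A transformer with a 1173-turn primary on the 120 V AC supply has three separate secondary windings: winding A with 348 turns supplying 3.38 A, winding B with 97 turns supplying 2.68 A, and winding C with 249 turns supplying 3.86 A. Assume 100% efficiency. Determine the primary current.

V_A = 120 × 348/1173 = 35.601 V; V_B = 120 × 97/1173 = 9.9233 V; V_C = 120 × 249/1173 = 25.473 V.
P_out = V_A I_A + V_B I_B + V_C I_C = 35.601×3.38 + 9.9233×2.68 + 25.473×3.86 = 120.33 + 26.594 + 98.326 = 245.25 W.
Ideal ⇒ P_in = P_out, so I_p = P_out/V_p = 245.25/120 = 2.04 A.

I_p ≈ 2.04 A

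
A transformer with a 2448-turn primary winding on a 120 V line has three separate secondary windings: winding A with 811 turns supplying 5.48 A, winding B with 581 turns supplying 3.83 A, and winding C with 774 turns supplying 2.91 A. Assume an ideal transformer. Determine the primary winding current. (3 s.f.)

V_A = 120 × 811/2448 = 39.755 V; V_B = 120 × 581/2448 = 28.480 V; V_C = 120 × 774/2448 = 37.941 V.
P_out = V_A I_A + V_B I_B + V_C I_C = 39.755×5.48 + 28.480×3.83 + 37.941×2.91 = 217.86 + 109.08 + 110.41 = 437.35 W.
Ideal ⇒ P_in = P_out, so I_p = P_out/V_p = 437.35/120 = 3.64 A.

I_p ≈ 3.64 A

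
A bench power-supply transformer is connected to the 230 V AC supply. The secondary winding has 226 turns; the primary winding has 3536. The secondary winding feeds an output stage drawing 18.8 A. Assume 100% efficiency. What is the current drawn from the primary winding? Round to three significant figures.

For an ideal transformer I_p N_p = I_s N_s, so I_p = 18.8 × 226/3536 = 1.20 A.

I_p ≈ 1.20 A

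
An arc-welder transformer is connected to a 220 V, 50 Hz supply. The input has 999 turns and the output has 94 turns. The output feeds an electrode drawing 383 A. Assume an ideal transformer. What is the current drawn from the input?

For an ideal transformer I_in N_in = I_out N_out, so I_in = 383 × 94/999 = 36.0 A.

I_in ≈ 36.0 A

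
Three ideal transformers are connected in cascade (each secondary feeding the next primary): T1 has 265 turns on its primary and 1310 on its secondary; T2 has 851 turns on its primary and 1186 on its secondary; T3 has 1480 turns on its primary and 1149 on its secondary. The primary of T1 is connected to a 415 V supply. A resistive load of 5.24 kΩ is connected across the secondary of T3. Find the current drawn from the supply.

After T1: V = 415.00 × 1310/265 = 2051.5 V.
After T2: V = 2051.5 × 1186/851 = 2859.1 V.
After T3: V = 2859.1 × 1149/1480 = 2219.7 V.
I_load = 2219.7/5240 = 0.42360 A, so P_out = 2219.7 × 0.42360 = 940.25 W.
All ideal ⇒ P_in = P_out, so I_supply = 940.25/415 = 2.27 A.

I_supply ≈ 2.27 A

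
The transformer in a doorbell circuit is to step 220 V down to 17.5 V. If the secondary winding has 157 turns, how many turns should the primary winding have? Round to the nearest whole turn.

N_p = 1974 turns

N_p/N_s = V_p/V_s, so N_p = 157 × 220/17.5 = 1973.7 ≈ 1974 turns.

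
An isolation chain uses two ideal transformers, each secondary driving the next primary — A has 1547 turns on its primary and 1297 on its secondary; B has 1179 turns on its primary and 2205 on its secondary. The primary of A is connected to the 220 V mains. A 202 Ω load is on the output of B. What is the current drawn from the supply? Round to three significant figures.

Secondary of A: V = 220.00 × 1297/1547 = 184.45 V.
Secondary of B: V = 184.45 × 2205/1179 = 344.96 V.
I_load = 344.96/202 = 1.7077 A, so P_out = 344.96 × 1.7077 = 589.09 W.
All ideal ⇒ P_in = P_out, so I_supply = 589.09/220 = 2.68 A.

I_supply ≈ 2.68 A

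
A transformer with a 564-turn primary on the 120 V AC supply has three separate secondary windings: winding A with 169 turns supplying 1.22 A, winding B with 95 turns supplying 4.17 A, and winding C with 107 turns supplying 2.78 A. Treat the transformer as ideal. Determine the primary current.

V_A = 120 × 169/564 = 35.957 V; V_B = 120 × 95/564 = 20.213 V; V_C = 120 × 107/564 = 22.766 V.
P_out = V_A I_A + V_B I_B + V_C I_C = 35.957×1.22 + 20.213×4.17 + 22.766×2.78 = 43.868 + 84.287 + 63.289 = 191.44 W.
Ideal ⇒ P_in = P_out, so I_p = P_out/V_p = 191.44/120 = 1.60 A.

I_p ≈ 1.60 A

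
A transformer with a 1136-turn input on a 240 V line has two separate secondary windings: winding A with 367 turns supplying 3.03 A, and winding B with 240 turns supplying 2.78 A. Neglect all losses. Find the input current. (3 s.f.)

I_in ≈ 1.57 A

V_A = 240 × 367/1136 = 77.535 V; V_B = 240 × 240/1136 = 50.704 V.
P_out = V_A I_A + V_B I_B = 77.535×3.03 + 50.704×2.78 = 234.93 + 140.96 = 375.89 W.
Ideal ⇒ P_in = P_out, so I_in = P_out/V_in = 375.89/240 = 1.57 A.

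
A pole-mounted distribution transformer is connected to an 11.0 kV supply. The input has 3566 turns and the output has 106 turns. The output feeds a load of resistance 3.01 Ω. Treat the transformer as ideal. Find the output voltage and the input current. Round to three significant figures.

V_out = V_in × N_out/N_in = 11000 × 106/3566 = 326.98 V.
I_out = V_out/R = 326.98/3.01 = 108.63 A.
I_in = I_out × N_out/N_in = 108.63 × 106/3566 = 3.23 A.

V_out ≈ 327 V, I_in ≈ 3.23 A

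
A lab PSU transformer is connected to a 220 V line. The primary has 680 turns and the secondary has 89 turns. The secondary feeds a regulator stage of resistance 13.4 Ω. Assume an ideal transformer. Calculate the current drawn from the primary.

V_s = V_p × N_s/N_p = 220 × 89/680 = 28.794 V.
I_s = V_s/R = 28.794/13.4 = 2.1488 A.
For an ideal transformer I_p N_p = I_s N_s, so I_p = 2.1488 × 89/680 = 0.281 A.

I_p ≈ 0.281 A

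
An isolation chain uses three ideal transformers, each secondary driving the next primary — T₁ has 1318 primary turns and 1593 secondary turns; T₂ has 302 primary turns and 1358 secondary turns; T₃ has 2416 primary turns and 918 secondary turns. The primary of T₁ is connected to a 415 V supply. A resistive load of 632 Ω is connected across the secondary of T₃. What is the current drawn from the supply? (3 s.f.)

I_supply ≈ 2.80 A

After T₁: V = 415.00 × 1593/1318 = 501.59 V.
After T₂: V = 501.59 × 1358/302 = 2255.5 V.
After T₃: V = 2255.5 × 918/2416 = 857.01 V.
I_load = 857.01/632 = 1.3560 A, so P_out = 857.01 × 1.3560 = 1162.1 W.
All ideal ⇒ P_in = P_out, so I_supply = 1162.1/415 = 2.80 A.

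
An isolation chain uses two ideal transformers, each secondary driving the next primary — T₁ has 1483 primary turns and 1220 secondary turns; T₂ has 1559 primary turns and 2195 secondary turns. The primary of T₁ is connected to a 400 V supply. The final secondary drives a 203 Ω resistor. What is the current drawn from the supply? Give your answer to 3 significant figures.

I_supply ≈ 2.64 A

Secondary of T₁: V = 400.00 × 1220/1483 = 329.06 V.
Secondary of T₂: V = 329.06 × 2195/1559 = 463.31 V.
I_load = 463.31/203 = 2.2823 A, so P_out = 463.31 × 2.2823 = 1057.4 W.
All ideal ⇒ P_in = P_out, so I_supply = 1057.4/400 = 2.64 A.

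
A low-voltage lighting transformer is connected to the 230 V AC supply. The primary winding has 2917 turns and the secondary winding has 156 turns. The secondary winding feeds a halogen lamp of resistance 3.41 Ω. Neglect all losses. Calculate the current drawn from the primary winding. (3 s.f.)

I_p ≈ 0.193 A

V_s = V_p × N_s/N_p = 230 × 156/2917 = 12.300 V.
I_s = V_s/R = 12.300/3.41 = 3.6071 A.
For an ideal transformer I_p N_p = I_s N_s, so I_p = 3.6071 × 156/2917 = 0.193 A.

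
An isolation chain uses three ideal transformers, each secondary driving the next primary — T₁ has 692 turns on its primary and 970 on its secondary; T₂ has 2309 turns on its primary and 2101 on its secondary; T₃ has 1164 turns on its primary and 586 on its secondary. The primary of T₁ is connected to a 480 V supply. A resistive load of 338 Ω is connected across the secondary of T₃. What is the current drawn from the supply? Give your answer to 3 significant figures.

After T₁: V = 480.00 × 970/692 = 672.83 V.
After T₂: V = 672.83 × 2101/2309 = 612.22 V.
After T₃: V = 612.22 × 586/1164 = 308.21 V.
I_load = 308.21/338 = 0.91188 A, so P_out = 308.21 × 0.91188 = 281.05 W.
All ideal ⇒ P_in = P_out, so I_supply = 281.05/480 = 0.586 A.

I_supply ≈ 0.586 A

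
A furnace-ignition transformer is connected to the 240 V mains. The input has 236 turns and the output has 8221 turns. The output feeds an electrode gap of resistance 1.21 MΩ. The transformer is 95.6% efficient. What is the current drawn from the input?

V_out = 240 × 8221/236 = 8360.3 V.
I_out = V_out/R = 8360.3/(1.21×10^6) = 0.0069094 A.
P_out = V_out I_out = 8360.3 × 0.0069094 = 57.765 W.
P_in = P_out/η = 57.765/0.956 = 60.423 W.
I_in = P_in/V_in = 60.423/240 = 0.252 A.

I_in ≈ 0.252 A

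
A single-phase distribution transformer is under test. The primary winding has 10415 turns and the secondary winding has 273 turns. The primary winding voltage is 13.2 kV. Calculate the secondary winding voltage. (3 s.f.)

V_s ≈ 346 V

V_s/V_p = N_s/N_p, so V_s = 13200 × 273/10415 = 346 V.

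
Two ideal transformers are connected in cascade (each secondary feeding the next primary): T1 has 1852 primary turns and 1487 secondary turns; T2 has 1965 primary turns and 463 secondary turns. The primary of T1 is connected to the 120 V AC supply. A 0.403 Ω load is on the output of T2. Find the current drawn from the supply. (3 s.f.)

After T1: V = 120.00 × 1487/1852 = 96.350 V.
After T2: V = 96.350 × 463/1965 = 22.702 V.
I_load = 22.702/0.403 = 56.333 A, so P_out = 22.702 × 56.333 = 1278.9 W.
All ideal ⇒ P_in = P_out, so I_supply = 1278.9/120 = 10.7 A.

I_supply ≈ 10.7 A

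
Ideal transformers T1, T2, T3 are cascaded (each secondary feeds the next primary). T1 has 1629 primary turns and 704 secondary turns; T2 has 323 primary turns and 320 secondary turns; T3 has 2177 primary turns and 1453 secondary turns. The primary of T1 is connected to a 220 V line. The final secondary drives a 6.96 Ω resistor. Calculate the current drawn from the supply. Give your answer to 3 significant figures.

I_supply ≈ 2.58 A

After T1: V = 220.00 × 704/1629 = 95.077 V.
After T2: V = 95.077 × 320/323 = 94.194 V.
After T3: V = 94.194 × 1453/2177 = 62.868 V.
I_load = 62.868/6.96 = 9.0327 A, so P_out = 62.868 × 9.0327 = 567.87 W.
All ideal ⇒ P_in = P_out, so I_supply = 567.87/220 = 2.58 A.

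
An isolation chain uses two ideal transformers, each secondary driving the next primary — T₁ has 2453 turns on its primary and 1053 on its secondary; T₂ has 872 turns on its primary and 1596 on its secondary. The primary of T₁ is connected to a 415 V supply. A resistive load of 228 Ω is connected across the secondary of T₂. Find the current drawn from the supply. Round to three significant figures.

I_supply ≈ 1.12 A

After T₁: V = 415.00 × 1053/2453 = 178.15 V.
After T₂: V = 178.15 × 1596/872 = 326.06 V.
I_load = 326.06/228 = 1.4301 A, so P_out = 326.06 × 1.4301 = 466.29 W.
All ideal ⇒ P_in = P_out, so I_supply = 466.29/415 = 1.12 A.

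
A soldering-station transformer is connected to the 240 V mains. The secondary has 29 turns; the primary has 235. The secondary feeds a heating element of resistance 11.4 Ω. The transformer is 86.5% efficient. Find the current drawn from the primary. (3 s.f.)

I_p ≈ 0.371 A

V_s = 240 × 29/235 = 29.617 V.
I_s = V_s/R = 29.617/11.4 = 2.5980 A.
P_out = V_s I_s = 29.617 × 2.5980 = 76.945 W.
P_in = P_out/η = 76.945/0.865 = 88.953 W.
I_p = P_in/V_p = 88.953/240 = 0.371 A.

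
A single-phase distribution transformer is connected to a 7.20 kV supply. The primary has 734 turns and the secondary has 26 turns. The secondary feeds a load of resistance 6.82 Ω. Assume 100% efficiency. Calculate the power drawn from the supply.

V_s = V_p × N_s/N_p = 7200 × 26/734 = 255.04 V.
I_s = V_s/R = 255.04/6.82 = 37.396 A.
I_p = I_s × N_s/N_p = 37.396 × 26/734 = 1.3247 A.
P = V_p I_p = 7200 × 1.3247 = 9540 W.

P ≈ 9540 W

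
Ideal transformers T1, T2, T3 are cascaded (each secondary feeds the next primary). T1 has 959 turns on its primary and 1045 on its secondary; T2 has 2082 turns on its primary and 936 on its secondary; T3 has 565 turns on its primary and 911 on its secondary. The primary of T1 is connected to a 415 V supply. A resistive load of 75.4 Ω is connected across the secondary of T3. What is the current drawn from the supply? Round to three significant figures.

Secondary of T1: V = 415.00 × 1045/959 = 452.22 V.
Secondary of T2: V = 452.22 × 936/2082 = 203.30 V.
Secondary of T3: V = 203.30 × 911/565 = 327.80 V.
I_load = 327.80/75.4 = 4.3475 A, so P_out = 327.80 × 4.3475 = 1425.1 W.
All ideal ⇒ P_in = P_out, so I_supply = 1425.1/415 = 3.43 A.

I_supply ≈ 3.43 A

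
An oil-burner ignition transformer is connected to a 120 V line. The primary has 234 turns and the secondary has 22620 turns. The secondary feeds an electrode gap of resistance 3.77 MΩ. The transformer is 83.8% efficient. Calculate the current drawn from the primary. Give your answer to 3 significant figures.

V_s = 120 × 22620/234 = 11600 V.
I_s = V_s/R = 11600/(3.77×10^6) = 0.0030769 A.
P_out = V_s I_s = 11600 × 0.0030769 = 35.692 W.
P_in = P_out/η = 35.692/0.838 = 42.592 W.
I_p = P_in/V_p = 42.592/120 = 0.355 A.

I_p ≈ 0.355 A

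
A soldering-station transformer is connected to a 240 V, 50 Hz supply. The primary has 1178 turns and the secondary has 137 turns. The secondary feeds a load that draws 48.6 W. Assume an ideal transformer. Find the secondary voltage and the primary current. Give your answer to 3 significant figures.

V_s = V_p × N_s/N_p = 240 × 137/1178 = 27.912 V.
I_s = P/V_s = 48.6/27.912 = 1.7412 A.
I_p = I_s × N_s/N_p = 1.7412 × 137/1178 = 0.202 A.

V_s ≈ 27.9 V, I_p ≈ 0.202 A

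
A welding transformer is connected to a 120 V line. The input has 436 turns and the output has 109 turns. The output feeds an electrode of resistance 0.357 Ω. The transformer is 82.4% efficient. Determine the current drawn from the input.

I_in ≈ 25.5 A

V_out = 120 × 109/436 = 30.000 V.
I_out = V_out/R = 30.000/0.357 = 84.034 A.
P_out = V_out I_out = 30.000 × 84.034 = 2521.0 W.
P_in = P_out/η = 2521.0/0.824 = 3059.5 W.
I_in = P_in/V_in = 3059.5/120 = 25.5 A.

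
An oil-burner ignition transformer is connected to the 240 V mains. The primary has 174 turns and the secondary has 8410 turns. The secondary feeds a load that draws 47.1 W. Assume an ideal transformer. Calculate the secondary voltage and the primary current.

V_s ≈ 11600 V, I_p ≈ 0.196 A

V_s = V_p × N_s/N_p = 240 × 8410/174 = 11600 V.
I_s = P/V_s = 47.1/11600 = 0.0040603 A.
I_p = I_s × N_s/N_p = 0.0040603 × 8410/174 = 0.196 A.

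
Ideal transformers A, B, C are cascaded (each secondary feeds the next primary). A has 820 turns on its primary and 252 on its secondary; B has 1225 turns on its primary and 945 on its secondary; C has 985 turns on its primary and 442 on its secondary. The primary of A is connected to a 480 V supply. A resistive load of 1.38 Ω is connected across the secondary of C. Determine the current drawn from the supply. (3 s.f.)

Secondary of A: V = 480.00 × 252/820 = 147.51 V.
Secondary of B: V = 147.51 × 945/1225 = 113.80 V.
Secondary of C: V = 113.80 × 442/985 = 51.063 V.
I_load = 51.063/1.38 = 37.002 A, so P_out = 51.063 × 37.002 = 1889.5 W.
All ideal ⇒ P_in = P_out, so I_supply = 1889.5/480 = 3.94 A.

I_supply ≈ 3.94 A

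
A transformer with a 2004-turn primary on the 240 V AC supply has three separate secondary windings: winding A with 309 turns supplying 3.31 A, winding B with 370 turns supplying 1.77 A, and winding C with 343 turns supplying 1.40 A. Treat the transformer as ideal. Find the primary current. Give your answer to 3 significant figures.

V_A = 240 × 309/2004 = 37.006 V; V_B = 240 × 370/2004 = 44.311 V; V_C = 240 × 343/2004 = 41.078 V.
P_out = V_A I_A + V_B I_B + V_C I_C = 37.006×3.31 + 44.311×1.77 + 41.078×1.40 = 122.49 + 78.431 + 57.509 = 258.43 W.
Ideal ⇒ P_in = P_out, so I_p = P_out/V_p = 258.43/240 = 1.08 A.

I_p ≈ 1.08 A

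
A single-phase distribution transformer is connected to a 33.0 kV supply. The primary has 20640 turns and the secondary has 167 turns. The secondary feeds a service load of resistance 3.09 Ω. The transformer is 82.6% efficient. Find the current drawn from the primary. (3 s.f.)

I_p ≈ 0.846 A

V_s = 33000 × 167/20640 = 267.01 V.
I_s = V_s/R = 267.01/3.09 = 86.410 A.
P_out = V_s I_s = 267.01 × 86.410 = 23072 W.
P_in = P_out/η = 23072/0.826 = 27932 W.
I_p = P_in/V_p = 27932/33000 = 0.846 A.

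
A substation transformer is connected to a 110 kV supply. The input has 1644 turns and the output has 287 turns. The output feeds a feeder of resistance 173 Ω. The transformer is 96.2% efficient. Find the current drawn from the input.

V_out = 110000 × 287/1644 = 19203 V.
I_out = V_out/R = 19203/173 = 111.00 A.
P_out = V_out I_out = 19203 × 111.00 = 2.1316×10^6 W.
P_in = P_out/η = 2.1316×10^6/0.962 = 2.2158×10^6 W.
I_in = P_in/V_in = 2.2158×10^6/110000 = 20.1 A.

I_in ≈ 20.1 A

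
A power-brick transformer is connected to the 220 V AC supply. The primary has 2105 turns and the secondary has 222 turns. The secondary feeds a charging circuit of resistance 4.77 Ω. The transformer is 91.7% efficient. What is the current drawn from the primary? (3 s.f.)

I_p ≈ 0.559 A

V_s = 220 × 222/2105 = 23.202 V.
I_s = V_s/R = 23.202/4.77 = 4.8641 A.
P_out = V_s I_s = 23.202 × 4.8641 = 112.86 W.
P_in = P_out/η = 112.86/0.917 = 123.07 W.
I_p = P_in/V_p = 123.07/220 = 0.559 A.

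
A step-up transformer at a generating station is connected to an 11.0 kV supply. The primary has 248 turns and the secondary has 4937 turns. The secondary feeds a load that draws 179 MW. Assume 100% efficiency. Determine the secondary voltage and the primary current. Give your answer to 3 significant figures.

V_s ≈ 219000 V, I_p ≈ 16300 A

V_s = V_p × N_s/N_p = 11000 × 4937/248 = 218980 V.
I_s = P/V_s = 1.79×10^8/218980 = 817.43 A.
I_p = I_s × N_s/N_p = 817.43 × 4937/248 = 16300 A.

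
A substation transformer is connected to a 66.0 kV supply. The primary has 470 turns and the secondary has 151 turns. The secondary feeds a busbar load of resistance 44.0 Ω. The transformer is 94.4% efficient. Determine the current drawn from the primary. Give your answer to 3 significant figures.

V_s = 66000 × 151/470 = 21204 V.
I_s = V_s/R = 21204/44.0 = 481.91 A.
P_out = V_s I_s = 21204 × 481.91 = 1.0219×10^7 W.
P_in = P_out/η = 1.0219×10^7/0.944 = 1.0825×10^7 W.
I_p = P_in/V_p = 1.0825×10^7/66000 = 164 A.

I_p ≈ 164 A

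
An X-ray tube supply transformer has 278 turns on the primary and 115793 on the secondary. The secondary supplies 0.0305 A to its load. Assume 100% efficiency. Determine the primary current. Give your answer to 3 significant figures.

I_p ≈ 12.7 A

For an ideal transformer I_p/I_s = N_s/N_p, so I_p = 0.0305 × 115793/278 = 12.7 A.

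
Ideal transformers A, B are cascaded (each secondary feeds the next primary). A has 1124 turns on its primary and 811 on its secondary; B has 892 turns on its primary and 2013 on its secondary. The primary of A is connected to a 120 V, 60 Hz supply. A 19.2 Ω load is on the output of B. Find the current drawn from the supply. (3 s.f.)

After A: V = 120.00 × 811/1124 = 86.584 V.
After B: V = 86.584 × 2013/892 = 195.40 V.
I_load = 195.40/19.2 = 10.177 A, so P_out = 195.40 × 10.177 = 1988.5 W.
All ideal ⇒ P_in = P_out, so I_supply = 1988.5/120 = 16.6 A.

I_supply ≈ 16.6 A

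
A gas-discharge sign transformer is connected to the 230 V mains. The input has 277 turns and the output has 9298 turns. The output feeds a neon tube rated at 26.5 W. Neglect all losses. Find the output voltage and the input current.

V_out ≈ 7720 V, I_in ≈ 0.115 A

V_out = V_in × N_out/N_in = 230 × 9298/277 = 7720.4 V.
I_out = P/V_out = 26.5/7720.4 = 0.0034325 A.
I_in = I_out × N_out/N_in = 0.0034325 × 9298/277 = 0.115 A.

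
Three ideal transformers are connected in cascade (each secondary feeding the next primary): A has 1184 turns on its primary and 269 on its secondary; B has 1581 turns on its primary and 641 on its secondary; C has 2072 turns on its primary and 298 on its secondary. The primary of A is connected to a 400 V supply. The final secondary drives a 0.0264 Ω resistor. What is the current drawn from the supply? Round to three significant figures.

Secondary of A: V = 400.00 × 269/1184 = 90.878 V.
Secondary of B: V = 90.878 × 641/1581 = 36.846 V.
Secondary of C: V = 36.846 × 298/2072 = 5.2992 V.
I_load = 5.2992/0.0264 = 200.73 A, so P_out = 5.2992 × 200.73 = 1063.7 W.
All ideal ⇒ P_in = P_out, so I_supply = 1063.7/400 = 2.66 A.

I_supply ≈ 2.66 A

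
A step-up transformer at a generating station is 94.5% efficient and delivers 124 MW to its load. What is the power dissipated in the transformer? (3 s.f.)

P_in = P_out/η = 1.24×10^8/0.945 = 1.31217×10^8 W.
P_loss = P_in − P_out = 1.31217×10^8 − 1.24×10^8 = 7.22×10^6 W.

P_loss ≈ 7.22×10^6 W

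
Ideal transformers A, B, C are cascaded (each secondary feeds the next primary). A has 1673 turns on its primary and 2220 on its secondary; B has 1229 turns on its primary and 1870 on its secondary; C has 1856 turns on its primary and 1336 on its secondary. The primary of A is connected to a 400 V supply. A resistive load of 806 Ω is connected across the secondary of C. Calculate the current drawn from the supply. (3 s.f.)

Secondary of A: V = 400.00 × 2220/1673 = 530.78 V.
Secondary of B: V = 530.78 × 1870/1229 = 807.62 V.
Secondary of C: V = 807.62 × 1336/1856 = 581.35 V.
I_load = 581.35/806 = 0.72127 A, so P_out = 581.35 × 0.72127 = 419.31 W.
All ideal ⇒ P_in = P_out, so I_supply = 419.31/400 = 1.05 A.

I_supply ≈ 1.05 A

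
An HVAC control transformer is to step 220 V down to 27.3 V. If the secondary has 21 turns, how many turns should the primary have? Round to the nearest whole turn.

N_p = 169 turns

N_p/N_s = V_p/V_s, so N_p = 21 × 220/27.3 = 169.2 ≈ 169 turns.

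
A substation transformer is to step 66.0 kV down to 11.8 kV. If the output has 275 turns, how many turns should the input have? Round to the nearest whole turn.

N_in = 1538 turns

N_in/N_out = V_in/V_out, so N_in = 275 × 66000/11800 = 1538.1 ≈ 1538 turns.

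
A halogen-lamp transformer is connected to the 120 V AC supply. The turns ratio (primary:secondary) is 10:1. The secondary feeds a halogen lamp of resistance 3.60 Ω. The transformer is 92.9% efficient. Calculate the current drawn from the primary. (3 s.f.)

I_p ≈ 0.359 A

V_s = 120 × 1/10 = 12.000 V.
I_s = V_s/R = 12.000/3.60 = 3.3333 A.
P_out = V_s I_s = 12.000 × 3.3333 = 40.000 W.
P_in = P_out/η = 40.000/0.929 = 43.057 W.
I_p = P_in/V_p = 43.057/120 = 0.359 A.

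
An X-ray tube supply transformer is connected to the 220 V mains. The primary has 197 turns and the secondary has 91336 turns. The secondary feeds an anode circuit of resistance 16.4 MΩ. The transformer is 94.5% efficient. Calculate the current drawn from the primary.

V_s = 220 × 91336/197 = 102000 V.
I_s = V_s/R = 102000/(1.64×10^7) = 0.0062195 A.
P_out = V_s I_s = 102000 × 0.0062195 = 634.39 W.
P_in = P_out/η = 634.39/0.945 = 671.31 W.
I_p = P_in/V_p = 671.31/220 = 3.05 A.

I_p ≈ 3.05 A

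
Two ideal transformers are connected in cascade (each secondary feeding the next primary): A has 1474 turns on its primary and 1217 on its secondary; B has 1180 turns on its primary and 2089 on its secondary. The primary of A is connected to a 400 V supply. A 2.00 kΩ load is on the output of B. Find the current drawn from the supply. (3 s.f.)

Secondary of A: V = 400.00 × 1217/1474 = 330.26 V.
Secondary of B: V = 330.26 × 2089/1180 = 584.67 V.
I_load = 584.67/2000 = 0.29233 A, so P_out = 584.67 × 0.29233 = 170.92 W.
All ideal ⇒ P_in = P_out, so I_supply = 170.92/400 = 0.427 A.

I_supply ≈ 0.427 A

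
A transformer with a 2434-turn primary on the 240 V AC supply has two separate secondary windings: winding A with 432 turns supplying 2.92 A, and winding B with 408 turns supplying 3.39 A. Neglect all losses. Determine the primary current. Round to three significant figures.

V_A = 240 × 432/2434 = 42.597 V; V_B = 240 × 408/2434 = 40.230 V.
P_out = V_A I_A + V_B I_B = 42.597×2.92 + 40.230×3.39 = 124.38 + 136.38 = 260.76 W.
Ideal ⇒ P_in = P_out, so I_p = P_out/V_p = 260.76/240 = 1.09 A.

I_p ≈ 1.09 A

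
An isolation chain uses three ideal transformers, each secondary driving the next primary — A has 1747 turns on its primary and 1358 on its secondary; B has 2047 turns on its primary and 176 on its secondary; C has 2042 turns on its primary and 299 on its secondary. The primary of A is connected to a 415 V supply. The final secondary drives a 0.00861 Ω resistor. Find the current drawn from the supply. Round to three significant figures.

I_supply ≈ 4.62 A

After A: V = 415.00 × 1358/1747 = 322.59 V.
After B: V = 322.59 × 176/2047 = 27.736 V.
After C: V = 27.736 × 299/2042 = 4.0613 V.
I_load = 4.0613/0.00861 = 471.70 A, so P_out = 4.0613 × 471.70 = 1915.7 W.
All ideal ⇒ P_in = P_out, so I_supply = 1915.7/415 = 4.62 A.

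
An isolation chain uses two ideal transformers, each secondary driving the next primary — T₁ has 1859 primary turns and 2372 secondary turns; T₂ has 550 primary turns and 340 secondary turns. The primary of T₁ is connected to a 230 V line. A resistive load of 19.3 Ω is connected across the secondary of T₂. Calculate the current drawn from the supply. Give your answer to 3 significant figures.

I_supply ≈ 7.41 A

After T₁: V = 230.00 × 2372/1859 = 293.47 V.
After T₂: V = 293.47 × 340/550 = 181.42 V.
I_load = 181.42/19.3 = 9.3999 A, so P_out = 181.42 × 9.3999 = 1705.3 W.
All ideal ⇒ P_in = P_out, so I_supply = 1705.3/230 = 7.41 A.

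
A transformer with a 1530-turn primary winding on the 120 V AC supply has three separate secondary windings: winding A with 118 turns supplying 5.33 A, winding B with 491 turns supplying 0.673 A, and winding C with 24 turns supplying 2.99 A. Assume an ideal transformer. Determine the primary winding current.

V_A = 120 × 118/1530 = 9.2549 V; V_B = 120 × 491/1530 = 38.510 V; V_C = 120 × 24/1530 = 1.8824 V.
P_out = V_A I_A + V_B I_B + V_C I_C = 9.2549×5.33 + 38.510×0.673 + 1.8824×2.99 = 49.329 + 25.917 + 5.6282 = 80.874 W.
Ideal ⇒ P_in = P_out, so I_p = P_out/V_p = 80.874/120 = 0.674 A.

I_p ≈ 0.674 A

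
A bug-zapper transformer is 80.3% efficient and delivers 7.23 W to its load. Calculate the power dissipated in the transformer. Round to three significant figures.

P_loss ≈ 1.77 W

P_in = P_out/η = 7.23/0.803 = 9.00374 W.
P_loss = P_in − P_out = 9.00374 − 7.23 = 1.77 W.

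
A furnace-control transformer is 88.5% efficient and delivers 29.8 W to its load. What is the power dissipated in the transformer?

P_loss ≈ 3.87 W

P_in = P_out/η = 29.8/0.885 = 33.6723 W.
P_loss = P_in − P_out = 33.6723 − 29.8 = 3.87 W.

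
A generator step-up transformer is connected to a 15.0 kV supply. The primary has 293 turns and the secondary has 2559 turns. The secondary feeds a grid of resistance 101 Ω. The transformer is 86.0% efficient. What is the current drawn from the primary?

I_p ≈ 13200 A

V_s = 15000 × 2559/293 = 131010 V.
I_s = V_s/R = 131010/101 = 1297.1 A.
P_out = V_s I_s = 131010 × 1297.1 = 1.6993×10^8 W.
P_in = P_out/η = 1.6993×10^8/0.860 = 1.9759×10^8 W.
I_p = P_in/V_p = 1.9759×10^8/15000 = 13200 A.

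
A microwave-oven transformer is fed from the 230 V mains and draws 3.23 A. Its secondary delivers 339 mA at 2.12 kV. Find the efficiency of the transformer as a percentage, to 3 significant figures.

P_in = 230 × 3.23 = 742.900 W.
P_out = 2120 × 0.339 = 718.680 W.
η = P_out/P_in = 718.680/742.900 = 0.967.

η ≈ 96.7%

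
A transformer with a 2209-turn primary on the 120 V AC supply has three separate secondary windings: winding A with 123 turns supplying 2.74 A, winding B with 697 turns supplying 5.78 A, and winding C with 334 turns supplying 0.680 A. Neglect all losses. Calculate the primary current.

I_p ≈ 2.08 A

V_A = 120 × 123/2209 = 6.6818 V; V_B = 120 × 697/2209 = 37.863 V; V_C = 120 × 334/2209 = 18.144 V.
P_out = V_A I_A + V_B I_B + V_C I_C = 6.6818×2.74 + 37.863×5.78 + 18.144×0.680 = 18.308 + 218.85 + 12.338 = 249.50 W.
Ideal ⇒ P_in = P_out, so I_p = P_out/V_p = 249.50/120 = 2.08 A.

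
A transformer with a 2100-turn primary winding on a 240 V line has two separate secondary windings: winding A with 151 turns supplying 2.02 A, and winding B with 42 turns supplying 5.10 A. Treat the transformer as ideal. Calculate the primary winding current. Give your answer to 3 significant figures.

V_A = 240 × 151/2100 = 17.257 V; V_B = 240 × 42/2100 = 4.8000 V.
P_out = V_A I_A + V_B I_B = 17.257×2.02 + 4.8000×5.10 = 34.859 + 24.480 = 59.339 W.
Ideal ⇒ P_in = P_out, so I_p = P_out/V_p = 59.339/240 = 0.247 A.

I_p ≈ 0.247 A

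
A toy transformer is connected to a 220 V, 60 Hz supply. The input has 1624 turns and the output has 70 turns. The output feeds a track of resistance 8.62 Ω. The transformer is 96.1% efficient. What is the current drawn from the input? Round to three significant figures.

V_out = 220 × 70/1624 = 9.4828 V.
I_out = V_out/R = 9.4828/8.62 = 1.1001 A.
P_out = V_out I_out = 9.4828 × 1.1001 = 10.432 W.
P_in = P_out/η = 10.432/0.961 = 10.855 W.
I_in = P_in/V_in = 10.855/220 = 0.0493 A.

I_in ≈ 0.0493 A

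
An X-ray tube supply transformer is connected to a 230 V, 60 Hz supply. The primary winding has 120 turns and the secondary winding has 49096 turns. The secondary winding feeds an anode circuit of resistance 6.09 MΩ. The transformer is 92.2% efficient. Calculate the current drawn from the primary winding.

V_s = 230 × 49096/120 = 94101 V.
I_s = V_s/R = 94101/(6.09×10^6) = 0.015452 A.
P_out = V_s I_s = 94101 × 0.015452 = 1454.0 W.
P_in = P_out/η = 1454.0/0.922 = 1577.0 W.
I_p = P_in/V_p = 1577.0/230 = 6.86 A.

I_p ≈ 6.86 A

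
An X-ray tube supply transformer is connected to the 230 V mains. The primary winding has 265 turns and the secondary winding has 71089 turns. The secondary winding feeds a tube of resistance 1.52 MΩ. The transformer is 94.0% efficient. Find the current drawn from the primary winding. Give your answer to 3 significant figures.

V_s = 230 × 71089/265 = 61700 V.
I_s = V_s/R = 61700/(1.52×10^6) = 0.040592 A.
P_out = V_s I_s = 61700 × 0.040592 = 2504.5 W.
P_in = P_out/η = 2504.5/0.940 = 2664.4 W.
I_p = P_in/V_p = 2664.4/230 = 11.6 A.

I_p ≈ 11.6 A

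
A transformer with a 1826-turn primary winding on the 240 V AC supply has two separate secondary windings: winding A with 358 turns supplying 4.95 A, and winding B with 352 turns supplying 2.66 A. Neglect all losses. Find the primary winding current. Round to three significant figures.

V_A = 240 × 358/1826 = 47.054 V; V_B = 240 × 352/1826 = 46.265 V.
P_out = V_A I_A + V_B I_B = 47.054×4.95 + 46.265×2.66 = 232.92 + 123.07 = 355.98 W.
Ideal ⇒ P_in = P_out, so I_p = P_out/V_p = 355.98/240 = 1.48 A.

I_p ≈ 1.48 A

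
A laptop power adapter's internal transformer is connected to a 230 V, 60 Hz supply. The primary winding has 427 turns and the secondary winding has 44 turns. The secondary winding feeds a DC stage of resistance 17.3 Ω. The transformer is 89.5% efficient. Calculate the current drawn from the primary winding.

I_p ≈ 0.158 A

V_s = 230 × 44/427 = 23.700 V.
I_s = V_s/R = 23.700/17.3 = 1.3700 A.
P_out = V_s I_s = 23.700 × 1.3700 = 32.468 W.
P_in = P_out/η = 32.468/0.895 = 36.277 W.
I_p = P_in/V_p = 36.277/230 = 0.158 A.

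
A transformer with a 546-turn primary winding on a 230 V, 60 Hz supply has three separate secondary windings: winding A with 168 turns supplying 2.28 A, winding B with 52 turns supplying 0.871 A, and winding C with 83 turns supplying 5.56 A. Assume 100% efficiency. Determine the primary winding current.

V_A = 230 × 168/546 = 70.769 V; V_B = 230 × 52/546 = 21.905 V; V_C = 230 × 83/546 = 34.963 V.
P_out = V_A I_A + V_B I_B + V_C I_C = 70.769×2.28 + 21.905×0.871 + 34.963×5.56 = 161.35 + 19.079 + 194.40 = 374.83 W.
Ideal ⇒ P_in = P_out, so I_p = P_out/V_p = 374.83/230 = 1.63 A.

I_p ≈ 1.63 A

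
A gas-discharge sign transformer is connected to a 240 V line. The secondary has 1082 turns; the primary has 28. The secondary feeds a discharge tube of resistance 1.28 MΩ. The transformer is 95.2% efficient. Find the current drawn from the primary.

V_s = 240 × 1082/28 = 9274.3 V.
I_s = V_s/R = 9274.3/(1.28×10^6) = 0.0072455 A.
P_out = V_s I_s = 9274.3 × 0.0072455 = 67.197 W.
P_in = P_out/η = 67.197/0.952 = 70.585 W.
I_p = P_in/V_p = 70.585/240 = 0.294 A.

I_p ≈ 0.294 A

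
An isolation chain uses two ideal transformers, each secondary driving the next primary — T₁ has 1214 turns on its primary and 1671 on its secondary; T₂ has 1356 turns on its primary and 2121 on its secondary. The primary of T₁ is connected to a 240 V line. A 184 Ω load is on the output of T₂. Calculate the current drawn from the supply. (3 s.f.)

I_supply ≈ 6.05 A

After T₁: V = 240.00 × 1671/1214 = 330.35 V.
After T₂: V = 330.35 × 2121/1356 = 516.71 V.
I_load = 516.71/184 = 2.8082 A, so P_out = 516.71 × 2.8082 = 1451.0 W.
All ideal ⇒ P_in = P_out, so I_supply = 1451.0/240 = 6.05 A.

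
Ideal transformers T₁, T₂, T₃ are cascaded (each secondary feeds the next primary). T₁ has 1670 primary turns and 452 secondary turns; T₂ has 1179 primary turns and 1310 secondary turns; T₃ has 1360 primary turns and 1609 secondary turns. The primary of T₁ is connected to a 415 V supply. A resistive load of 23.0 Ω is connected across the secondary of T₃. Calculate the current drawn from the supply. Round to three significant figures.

After T₁: V = 415.00 × 452/1670 = 112.32 V.
After T₂: V = 112.32 × 1310/1179 = 124.80 V.
After T₃: V = 124.80 × 1609/1360 = 147.65 V.
I_load = 147.65/23.0 = 6.4197 A, so P_out = 147.65 × 6.4197 = 947.90 W.
All ideal ⇒ P_in = P_out, so I_supply = 947.90/415 = 2.28 A.

I_supply ≈ 2.28 A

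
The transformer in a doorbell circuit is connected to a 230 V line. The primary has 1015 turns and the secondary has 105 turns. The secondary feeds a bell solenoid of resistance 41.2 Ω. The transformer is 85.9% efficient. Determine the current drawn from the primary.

I_p ≈ 0.0695 A

V_s = 230 × 105/1015 = 23.793 V.
I_s = V_s/R = 23.793/41.2 = 0.57750 A.
P_out = V_s I_s = 23.793 × 0.57750 = 13.741 W.
P_in = P_out/η = 13.741/0.859 = 15.996 W.
I_p = P_in/V_p = 15.996/230 = 0.0695 A.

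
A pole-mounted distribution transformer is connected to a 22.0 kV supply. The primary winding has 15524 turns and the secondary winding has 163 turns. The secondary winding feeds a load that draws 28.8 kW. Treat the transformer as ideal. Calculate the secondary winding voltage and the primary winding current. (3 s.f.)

V_s = V_p × N_s/N_p = 22000 × 163/15524 = 231.00 V.
I_s = P/V_s = 28800/231.00 = 124.68 A.
I_p = I_s × N_s/N_p = 124.68 × 163/15524 = 1.31 A.

V_s ≈ 231 V, I_p ≈ 1.31 A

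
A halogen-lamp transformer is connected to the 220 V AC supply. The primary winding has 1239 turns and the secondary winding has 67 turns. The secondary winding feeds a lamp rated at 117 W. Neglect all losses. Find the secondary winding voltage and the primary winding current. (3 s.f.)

V_s ≈ 11.9 V, I_p ≈ 0.532 A

V_s = V_p × N_s/N_p = 220 × 67/1239 = 11.897 V.
I_s = P/V_s = 117/11.897 = 9.8347 A.
I_p = I_s × N_s/N_p = 9.8347 × 67/1239 = 0.532 A.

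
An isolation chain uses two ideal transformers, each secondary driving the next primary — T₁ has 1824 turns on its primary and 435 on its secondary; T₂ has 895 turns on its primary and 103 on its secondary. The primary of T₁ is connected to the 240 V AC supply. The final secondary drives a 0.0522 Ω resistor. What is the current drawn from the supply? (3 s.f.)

Secondary of T₁: V = 240.00 × 435/1824 = 57.237 V.
Secondary of T₂: V = 57.237 × 103/895 = 6.5870 V.
I_load = 6.5870/0.0522 = 126.19 A, so P_out = 6.5870 × 126.19 = 831.21 W.
All ideal ⇒ P_in = P_out, so I_supply = 831.21/240 = 3.46 A.

I_supply ≈ 3.46 A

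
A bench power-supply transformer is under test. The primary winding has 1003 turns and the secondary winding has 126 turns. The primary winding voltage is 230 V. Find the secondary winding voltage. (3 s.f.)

V_s ≈ 28.9 V

V_s/V_p = N_s/N_p, so V_s = 230 × 126/1003 = 28.9 V.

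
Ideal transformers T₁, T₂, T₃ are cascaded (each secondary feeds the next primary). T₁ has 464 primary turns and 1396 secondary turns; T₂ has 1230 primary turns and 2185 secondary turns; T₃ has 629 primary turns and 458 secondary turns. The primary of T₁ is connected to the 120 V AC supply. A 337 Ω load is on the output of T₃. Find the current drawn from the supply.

Secondary of T₁: V = 120.00 × 1396/464 = 361.03 V.
Secondary of T₂: V = 361.03 × 2185/1230 = 641.35 V.
Secondary of T₃: V = 641.35 × 458/629 = 466.99 V.
I_load = 466.99/337 = 1.3857 A, so P_out = 466.99 × 1.3857 = 647.13 W.
All ideal ⇒ P_in = P_out, so I_supply = 647.13/120 = 5.39 A.

I_supply ≈ 5.39 A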